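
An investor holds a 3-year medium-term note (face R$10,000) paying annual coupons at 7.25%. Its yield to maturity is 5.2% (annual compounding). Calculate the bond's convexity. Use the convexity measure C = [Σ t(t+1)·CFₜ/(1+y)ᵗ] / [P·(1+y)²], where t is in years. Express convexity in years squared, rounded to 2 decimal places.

9.92

With y = 0.052:
  t   CF        PV=CF/(1+0.052)^t    t·PV        t(t+1)·PV
  1       725.00       689.1635       689.1635       1,378.3270
  2       725.00       655.0984     1,310.1968       3,930.5903
  3    10,725.00     9,211.9184    27,635.7551     110,543.0206
  Σ                 10,556.1803    29,635.1154     115,851.9379
P = 10,556.1803.
Convexity = Σ t(t+1)·PV / [P·(1+y)²] = 115,851.9379 / (10,556.1803 × 1.106704) = 9.91665.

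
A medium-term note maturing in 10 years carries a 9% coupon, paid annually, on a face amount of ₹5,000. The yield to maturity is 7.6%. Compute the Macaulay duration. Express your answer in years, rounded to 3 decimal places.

7.138 years

Periodic yield y = 0.076. Discount each cash flow and weight by its year:
  t   CF        PV=CF/(1+0.076)^t    t·PV
  1       450.00       418.2156       418.2156
  2       450.00       388.6762       777.3524
  3       450.00       361.2233     1,083.6698
  4       450.00       335.7093     1,342.8374
  5       450.00       311.9975     1,559.9877
  6       450.00       289.9605     1,739.7632
  7       450.00       269.4800     1,886.3603
  8       450.00       250.4461     2,003.5691
  9       450.00       232.7566     2,094.8097
  10    5,450.00     2,619.8341    26,198.3409
  Σ                  5,478.2994    39,104.9061
Price P = Σ PV = 5,478.2994.
Macaulay duration = Σ(t·PV) / P = 39,104.9061 / 5,478.2994 = 7.13815 years.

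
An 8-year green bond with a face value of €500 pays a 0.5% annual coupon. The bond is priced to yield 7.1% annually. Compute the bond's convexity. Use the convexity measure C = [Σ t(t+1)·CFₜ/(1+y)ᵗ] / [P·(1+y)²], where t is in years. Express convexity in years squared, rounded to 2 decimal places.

60.83

With y = 0.071:
  t   CF        PV=CF/(1+0.071)^t    t·PV        t(t+1)·PV
  1         2.50         2.3343         2.3343           4.6685
  2         2.50         2.1795         4.3590          13.0771
  3         2.50         2.0350         6.1051          24.4204
  4         2.50         1.9001         7.6005          38.0025
  5         2.50         1.7742         8.8708          53.2248
  6         2.50         1.6565         9.9393          69.5749
  7         2.50         1.5467        10.8271          86.6167
  8       502.50       290.2821     2,322.2570      20,900.3133
  Σ                    303.7085     2,372.2931      21,189.8982
P = 303.7085.
Convexity = Σ t(t+1)·PV / [P·(1+y)²] = 21,189.8982 / (303.7085 × 1.147041) = 60.82652.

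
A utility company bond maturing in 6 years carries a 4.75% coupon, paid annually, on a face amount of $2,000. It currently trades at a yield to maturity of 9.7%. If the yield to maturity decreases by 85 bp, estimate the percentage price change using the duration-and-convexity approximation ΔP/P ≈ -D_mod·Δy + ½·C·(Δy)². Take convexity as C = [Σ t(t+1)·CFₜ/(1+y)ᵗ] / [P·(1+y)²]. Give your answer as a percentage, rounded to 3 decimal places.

+4.183%

With y = 0.097:
  t   CF        PV=CF/(1+0.097)^t    t·PV        t(t+1)·PV
  1        95.00        86.5998        86.5998         173.1996
  2        95.00        78.9424       157.8848         473.6544
  3        95.00        71.9621       215.8862         863.5450
  4        95.00        65.5990       262.3959       1,311.9796
  5        95.00        59.7985       298.9926       1,793.9557
  6     2,095.00     1,202.1101     7,212.6609      50,488.6260
  Σ                  1,565.0120     8,234.4203      55,104.9604
P = 1,565.0120; D_Mac = 5.26157 yrs; D_mod = 4.79633 yrs; C = 29.25902.
Duration effect: -4.79633 × (-0.0085) = +0.040769
Convexity effect: 0.5 × 29.25902 × (-0.0085)² = +0.0010570
ΔP/P ≈ +0.040769 + 0.0010570 = +0.041826 = +4.1826%.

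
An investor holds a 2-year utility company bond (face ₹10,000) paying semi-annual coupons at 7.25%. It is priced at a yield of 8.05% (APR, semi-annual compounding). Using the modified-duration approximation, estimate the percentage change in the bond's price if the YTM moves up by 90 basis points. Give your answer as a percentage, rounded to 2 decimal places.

-1.64%

Periodic yield y = 0.04025. Modified duration first:
  t   CF        PV=CF/(1+0.04025)^t    t·PV
  1       362.50       348.4739       348.4739
  2       362.50       334.9906       669.9811
  3       362.50       322.0289       966.0867
  4    10,362.50     8,849.3963    35,397.5853
  Σ                  9,854.8897    37,382.1270
P = 9,854.8897; D_Mac = 3.79326 half-year periods = 1.89663 yrs; D_mod = 1.89663/(1+0.04025) = 1.82324 yrs.
ΔP/P ≈ -D_mod · Δy = -1.82324 × (+0.009) = -0.016409 = -1.6409%.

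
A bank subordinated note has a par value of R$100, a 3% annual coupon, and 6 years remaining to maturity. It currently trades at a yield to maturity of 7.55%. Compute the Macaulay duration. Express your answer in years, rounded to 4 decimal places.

Periodic yield y = 0.0755. Discount each cash flow and weight by its year:
  t   CF        PV=CF/(1+0.0755)^t    t·PV
  1         3.00         2.7894         2.7894
  2         3.00         2.5936         5.1872
  3         3.00         2.4115         7.2345
  4         3.00         2.2422         8.9689
  5         3.00         2.0848        10.4241
  6       103.00        66.5541       399.3245
  Σ                     78.6756       433.9287
Price P = Σ PV = 78.6756.
Macaulay duration = Σ(t·PV) / P = 433.9287 / 78.6756 = 5.51541 years.

5.5154 years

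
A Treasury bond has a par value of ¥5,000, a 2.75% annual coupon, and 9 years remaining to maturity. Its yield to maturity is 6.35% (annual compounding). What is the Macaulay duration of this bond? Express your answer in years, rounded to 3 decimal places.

Periodic yield y = 0.0635. Discount each cash flow and weight by its year:
  t   CF        PV=CF/(1+0.0635)^t    t·PV
  1       137.50       129.2901       129.2901
  2       137.50       121.5704       243.1407
  3       137.50       114.3116       342.9347
  4       137.50       107.4862       429.9448
  5       137.50       101.0684       505.3418
  6       137.50        95.0337       570.2023
  7       137.50        89.3594       625.5158
  8       137.50        84.0239       672.1911
  9     5,137.50     2,951.9866    26,567.8797
  Σ                  3,794.1302    30,086.4410
Price P = Σ PV = 3,794.1302.
Macaulay duration = Σ(t·PV) / P = 30,086.4410 / 3,794.1302 = 7.92973 years.

7.930 years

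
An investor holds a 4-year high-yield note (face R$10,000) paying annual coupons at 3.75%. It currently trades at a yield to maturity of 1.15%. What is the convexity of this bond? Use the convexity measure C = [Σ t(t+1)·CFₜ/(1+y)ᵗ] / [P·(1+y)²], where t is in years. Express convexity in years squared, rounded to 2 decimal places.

18.24

With y = 0.0115:
  t   CF        PV=CF/(1+0.0115)^t    t·PV        t(t+1)·PV
  1       375.00       370.7365       370.7365         741.4731
  2       375.00       366.5215       733.0431       2,199.1292
  3       375.00       362.3545     1,087.0634       4,348.2535
  4    10,375.00     9,911.1616    39,644.6464     198,223.2318
  Σ                 11,010.7741    41,835.4893     205,512.0876
P = 11,010.7741.
Convexity = Σ t(t+1)·PV / [P·(1+y)²] = 205,512.0876 / (11,010.7741 × 1.023132) = 18.24264.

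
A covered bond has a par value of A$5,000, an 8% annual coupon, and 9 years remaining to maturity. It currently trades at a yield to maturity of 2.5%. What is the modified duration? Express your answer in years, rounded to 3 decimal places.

6.979 years

Periodic yield y = 0.025. First find Macaulay duration:
  t   CF        PV=CF/(1+0.025)^t    t·PV
  1       400.00       390.2439       390.2439
  2       400.00       380.7258       761.4515
  3       400.00       371.4398     1,114.3193
  4       400.00       362.3803     1,449.5210
  5       400.00       353.5417     1,767.7086
  6       400.00       344.9187     2,069.5125
  7       400.00       336.5061     2,355.5427
  8       400.00       328.2986     2,626.3890
  9     5,400.00     4,323.9332    38,915.3984
  Σ                  7,191.9880    51,450.0869
P = 7,191.9880; Macaulay duration = 51,450.0869 / 7,191.9880 = 7.15381 years.
Modified duration = D_Mac / (1 + y) = 7.15381 / 1.025 = 6.97932 years.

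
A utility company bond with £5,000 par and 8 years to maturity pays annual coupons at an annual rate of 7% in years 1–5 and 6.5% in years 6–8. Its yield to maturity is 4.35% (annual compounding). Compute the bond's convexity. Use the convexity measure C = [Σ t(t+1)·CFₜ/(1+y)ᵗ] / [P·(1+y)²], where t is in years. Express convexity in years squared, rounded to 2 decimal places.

With y = 0.0435:
  t   CF        PV=CF/(1+0.0435)^t    t·PV        t(t+1)·PV
  1       350.00       335.4097       335.4097         670.8194
  2       350.00       321.4276       642.8552       1,928.5655
  3       350.00       308.0283       924.0850       3,696.3402
  4       350.00       295.1877     1,180.7507       5,903.7536
  5       350.00       282.8823     1,414.4115       8,486.4691
  6       325.00       251.7263     1,510.3580      10,572.5058
  7       325.00       241.2327     1,688.6289      13,509.0315
  8     5,325.00     3,787.7385    30,301.9078     272,717.1699
  Σ                  5,823.6331    37,998.4068     317,484.6548
P = 5,823.6331.
Convexity = Σ t(t+1)·PV / [P·(1+y)²] = 317,484.6548 / (5,823.6331 × 1.088892) = 50.06611.

50.07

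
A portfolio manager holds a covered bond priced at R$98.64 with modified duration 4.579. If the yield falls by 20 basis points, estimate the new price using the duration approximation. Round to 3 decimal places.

Duration approximation: ΔP/P ≈ -D_mod · Δy = -4.579 × (-0.002) = +0.009158.
New price ≈ 98.64 × (1 + 0.009158) = 99.54334512.

R$99.543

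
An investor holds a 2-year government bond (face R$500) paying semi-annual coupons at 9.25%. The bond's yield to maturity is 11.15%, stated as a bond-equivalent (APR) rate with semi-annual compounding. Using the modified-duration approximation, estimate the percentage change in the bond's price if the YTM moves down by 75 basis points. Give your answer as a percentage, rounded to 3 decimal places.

Periodic yield y = 0.05575. Modified duration first:
  t   CF        PV=CF/(1+0.05575)^t    t·PV
  1       23.125        21.9039        21.9039
  2       23.125        20.7472        41.4944
  3       23.125        19.6516        58.9549
  4      523.125       421.0766     1,684.3064
  Σ                    483.3793     1,806.6596
P = 483.3793; D_Mac = 3.73756 half-year periods = 1.86878 yrs; D_mod = 1.86878/(1+0.05575) = 1.77010 yrs.
ΔP/P ≈ -D_mod · Δy = -1.77010 × (-0.0075) = +0.013276 = +1.3276%.

+1.328%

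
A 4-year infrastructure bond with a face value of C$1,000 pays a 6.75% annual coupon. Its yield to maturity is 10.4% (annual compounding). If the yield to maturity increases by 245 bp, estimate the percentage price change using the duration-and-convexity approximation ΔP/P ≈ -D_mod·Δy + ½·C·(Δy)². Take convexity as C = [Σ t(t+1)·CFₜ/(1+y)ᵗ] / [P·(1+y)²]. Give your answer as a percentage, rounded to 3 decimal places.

-7.584%

With y = 0.104:
  t   CF        PV=CF/(1+0.104)^t    t·PV        t(t+1)·PV
  1        67.50        61.1413        61.1413         122.2826
  2        67.50        55.3816       110.7632         332.2897
  3        67.50        50.1645       150.4935         601.9741
  4     1,067.50       718.6072     2,874.4290      14,372.1449
  Σ                    885.2947     3,196.8270      15,428.6913
P = 885.2947; D_Mac = 3.61103 yrs; D_mod = 3.27086 yrs; C = 14.29892.
Duration effect: -3.27086 × (+0.0245) = -0.080136
Convexity effect: 0.5 × 14.29892 × (0.0245)² = +0.0042915
ΔP/P ≈ -0.080136 + 0.0042915 = -0.075845 = -7.5845%.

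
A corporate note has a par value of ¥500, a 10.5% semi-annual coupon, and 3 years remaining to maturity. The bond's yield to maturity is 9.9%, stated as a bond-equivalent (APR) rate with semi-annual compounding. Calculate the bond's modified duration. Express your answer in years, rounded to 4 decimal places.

Periodic yield y = 0.0495. First find Macaulay duration:
  t   CF        PV=CF/(1+0.0495)^t    t·PV
  1        26.25        25.0119        25.0119
  2        26.25        23.8322        47.6644
  3        26.25        22.7082        68.1245
  4        26.25        21.6371        86.5485
  5        26.25        20.6166       103.0830
  6       526.25       393.8197     2,362.9183
  Σ                    507.6257     2,693.3506
P = 507.6257; Macaulay duration = 2,693.3506 / 507.6257 = 5.30578 half-year periods = 2.65289 years.
Modified duration = D_Mac / (1 + y) = 2.65289 / 1.0495 = 2.52777 years.

2.5278 years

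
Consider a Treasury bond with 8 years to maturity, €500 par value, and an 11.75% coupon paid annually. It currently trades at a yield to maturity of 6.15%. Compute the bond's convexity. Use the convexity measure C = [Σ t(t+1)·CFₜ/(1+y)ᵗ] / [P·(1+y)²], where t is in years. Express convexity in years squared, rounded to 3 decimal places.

With y = 0.0615:
  t   CF        PV=CF/(1+0.0615)^t    t·PV        t(t+1)·PV
  1        58.75        55.3462        55.3462         110.6924
  2        58.75        52.1396       104.2792         312.8377
  3        58.75        49.1188       147.3564         589.4258
  4        58.75        46.2730       185.0921         925.4605
  5        58.75        43.5921       217.9605       1,307.7633
  6        58.75        41.0665       246.3991       1,724.7938
  7        58.75        38.6873       270.8108       2,166.4861
  8       558.75       346.6231     2,772.9851      24,956.8658
  Σ                    672.8467     4,000.2295      32,094.3254
P = 672.8467.
Convexity = Σ t(t+1)·PV / [P·(1+y)²] = 32,094.3254 / (672.8467 × 1.126782) = 42.33233.

42.332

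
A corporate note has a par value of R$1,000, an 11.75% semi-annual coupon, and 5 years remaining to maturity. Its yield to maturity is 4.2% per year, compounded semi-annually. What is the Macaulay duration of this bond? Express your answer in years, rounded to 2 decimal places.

Periodic yield y = 0.021. Discount each cash flow and weight by its period:
  t   CF        PV=CF/(1+0.021)^t    t·PV
  1        58.75        57.5416        57.5416
  2        58.75        56.3581       112.7162
  3        58.75        55.1989       165.5968
  4        58.75        54.0636       216.2544
  5        58.75        52.9516       264.7580
  6        58.75        51.8625       311.1750
  7        58.75        50.7958       355.5705
  8        58.75        49.7510       398.0081
  9        58.75        48.7277       438.5496
  10    1,058.75       860.0744     8,600.7436
  Σ                  1,337.3253    10,920.9138
Price P = Σ PV = 1,337.3253.
Macaulay duration = Σ(t·PV) / P = 10,920.9138 / 1,337.3253 = 8.16624 half-year periods.
In years: 8.16624 / 2 = 4.08312 years.

4.08 years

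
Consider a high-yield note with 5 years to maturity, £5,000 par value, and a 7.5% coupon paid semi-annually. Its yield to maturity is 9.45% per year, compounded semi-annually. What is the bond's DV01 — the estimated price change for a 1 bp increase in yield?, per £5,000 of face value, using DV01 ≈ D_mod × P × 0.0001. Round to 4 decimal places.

£1.8632

Periodic yield y = 0.04725.
  t   CF        PV=CF/(1+0.04725)^t    t·PV
  1       187.50       179.0403       179.0403
  2       187.50       170.9624       341.9247
  3       187.50       163.2489       489.7466
  4       187.50       155.8834       623.5335
  5       187.50       148.8502       744.2510
  6       187.50       142.1344       852.8061
  7       187.50       135.7215       950.0506
  8       187.50       129.5980     1,036.7840
  9       187.50       123.7508     1,113.7570
  10    5,187.50     3,269.2973    32,692.9733
  Σ                  4,618.4871    39,024.8672
P = 4,618.4871; D_Mac = 8.44971 half-year periods = 4.22485 yrs; D_mod = 4.03424 yrs.
DV01 ≈ 4.03424 × 4,618.4871 × 0.0001 = 1.863207.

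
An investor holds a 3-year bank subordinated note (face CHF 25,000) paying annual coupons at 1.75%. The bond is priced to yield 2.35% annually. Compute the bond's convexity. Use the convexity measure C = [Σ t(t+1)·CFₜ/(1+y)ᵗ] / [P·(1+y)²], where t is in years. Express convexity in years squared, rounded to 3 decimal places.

With y = 0.0235:
  t   CF        PV=CF/(1+0.0235)^t    t·PV        t(t+1)·PV
  1       437.50       427.4548       427.4548         854.9096
  2       437.50       417.6403       835.2805       2,505.8416
  3    25,437.50    23,725.2548    71,175.7644     284,703.0578
  Σ                 24,570.3499    72,438.4998     288,063.8090
P = 24,570.3499.
Convexity = Σ t(t+1)·PV / [P·(1+y)²] = 288,063.8090 / (24,570.3499 × 1.047552) = 11.19184.

11.192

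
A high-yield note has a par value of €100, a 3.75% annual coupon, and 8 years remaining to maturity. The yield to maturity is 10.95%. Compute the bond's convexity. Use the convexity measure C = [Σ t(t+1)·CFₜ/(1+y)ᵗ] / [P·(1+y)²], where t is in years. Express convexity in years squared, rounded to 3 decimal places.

With y = 0.1095:
  t   CF        PV=CF/(1+0.1095)^t    t·PV        t(t+1)·PV
  1         3.75         3.3799         3.3799           6.7598
  2         3.75         3.0463         6.0927          18.2780
  3         3.75         2.7457         8.2370          32.9481
  4         3.75         2.4747         9.8988          49.4939
  5         3.75         2.2305        11.1523          66.9138
  6         3.75         2.0103        12.0620          84.4339
  7         3.75         1.8119        12.6835         101.4678
  8       103.75        45.1824       361.4595       3,253.1355
  Σ                     62.8818       424.9656       3,613.4308
P = 62.8818.
Convexity = Σ t(t+1)·PV / [P·(1+y)²] = 3,613.4308 / (62.8818 × 1.230990) = 46.68103.

46.681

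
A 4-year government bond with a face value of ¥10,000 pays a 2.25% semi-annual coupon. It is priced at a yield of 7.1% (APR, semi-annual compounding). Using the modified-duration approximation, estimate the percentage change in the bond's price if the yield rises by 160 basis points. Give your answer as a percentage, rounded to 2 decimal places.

Periodic yield y = 0.0355. Modified duration first:
  t   CF        PV=CF/(1+0.0355)^t    t·PV
  1       112.50       108.6432       108.6432
  2       112.50       104.9186       209.8371
  3       112.50       101.3216       303.9649
  4       112.50        97.8480       391.3921
  5       112.50        94.4935       472.4676
  6       112.50        91.2540       547.5240
  7       112.50        88.1255       616.8788
  8    10,112.50     7,649.9344    61,199.4749
  Σ                  8,336.5388    63,850.1826
P = 8,336.5388; D_Mac = 7.65908 half-year periods = 3.82954 yrs; D_mod = 3.82954/(1+0.0355) = 3.69825 yrs.
ΔP/P ≈ -D_mod · Δy = -3.69825 × (+0.016) = -0.059172 = -5.9172%.

-5.92%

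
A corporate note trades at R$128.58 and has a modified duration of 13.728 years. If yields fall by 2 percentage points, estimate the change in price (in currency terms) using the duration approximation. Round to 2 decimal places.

Duration approximation: ΔP/P ≈ -D_mod · Δy = -13.728 × (-0.02) = +0.274560.
ΔP ≈ 128.58 × (+0.274560) = +35.3029248.

+R$35.30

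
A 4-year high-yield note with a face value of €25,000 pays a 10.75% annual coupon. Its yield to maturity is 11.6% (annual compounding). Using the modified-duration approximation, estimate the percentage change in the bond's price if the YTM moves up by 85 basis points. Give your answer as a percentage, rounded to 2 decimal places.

Periodic yield y = 0.116. Modified duration first:
  t   CF        PV=CF/(1+0.116)^t    t·PV
  1     2,687.50     2,408.1541     2,408.1541
  2     2,687.50     2,157.8442     4,315.6884
  3     2,687.50     1,933.5521     5,800.6564
  4    27,687.50    17,849.5374    71,398.1496
  Σ                 24,349.0879    83,922.6486
P = 24,349.0879; D_Mac = 3.44664 yrs; D_mod = 3.44664/(1+0.116) = 3.08839 yrs.
ΔP/P ≈ -D_mod · Δy = -3.08839 × (+0.0085) = -0.026251 = -2.6251%.

-2.63%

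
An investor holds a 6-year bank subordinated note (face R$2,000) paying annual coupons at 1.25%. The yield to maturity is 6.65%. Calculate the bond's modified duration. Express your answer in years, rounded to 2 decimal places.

5.42 years

Periodic yield y = 0.0665. First find Macaulay duration:
  t   CF        PV=CF/(1+0.0665)^t    t·PV
  1        25.00        23.4412        23.4412
  2        25.00        21.9795        43.9590
  3        25.00        20.6090        61.8271
  4        25.00        19.3240        77.2959
  5        25.00        18.1191        90.5953
  6     2,025.00     1,376.1313     8,256.7877
  Σ                  1,479.6040     8,553.9062
P = 1,479.6040; Macaulay duration = 8,553.9062 / 1,479.6040 = 5.78121 years.
Modified duration = D_Mac / (1 + y) = 5.78121 / 1.0665 = 5.42073 years.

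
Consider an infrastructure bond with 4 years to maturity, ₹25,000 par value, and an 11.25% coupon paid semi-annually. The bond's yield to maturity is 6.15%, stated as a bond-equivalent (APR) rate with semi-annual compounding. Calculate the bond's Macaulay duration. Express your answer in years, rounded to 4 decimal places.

Periodic yield y = 0.03075. Discount each cash flow and weight by its period:
  t   CF        PV=CF/(1+0.03075)^t    t·PV
  1     1,406.25     1,364.2978     1,364.2978
  2     1,406.25     1,323.5972     2,647.1945
  3     1,406.25     1,284.1108     3,852.3325
  4     1,406.25     1,245.8024     4,983.2096
  5     1,406.25     1,208.6368     6,043.1841
  6     1,406.25     1,172.5800     7,035.4799
  7     1,406.25     1,137.5988     7,963.1917
  8    26,406.25    20,724.3054   165,794.4429
  Σ                 29,460.9293   199,683.3329
Price P = Σ PV = 29,460.9293.
Macaulay duration = Σ(t·PV) / P = 199,683.3329 / 29,460.9293 = 6.77790 half-year periods.
In years: 6.77790 / 2 = 3.38895 years.

3.3890 years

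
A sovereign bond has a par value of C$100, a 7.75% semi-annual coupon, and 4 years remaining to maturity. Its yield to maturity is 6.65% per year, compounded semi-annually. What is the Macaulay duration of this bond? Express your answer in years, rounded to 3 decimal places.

3.525 years

Periodic yield y = 0.03325. Discount each cash flow and weight by its period:
  t   CF        PV=CF/(1+0.03325)^t    t·PV
  1        3.875         3.7503         3.7503
  2        3.875         3.6296         7.2592
  3        3.875         3.5128        10.5384
  4        3.875         3.3998        13.5991
  5        3.875         3.2904        16.4518
  6        3.875         3.1845        19.1069
  7        3.875         3.0820        21.5741
  8      103.875        79.9591       639.6725
  Σ                    103.8084       731.9524
Price P = Σ PV = 103.8084.
Macaulay duration = Σ(t·PV) / P = 731.9524 / 103.8084 = 7.05099 half-year periods.
In years: 7.05099 / 2 = 3.52550 years.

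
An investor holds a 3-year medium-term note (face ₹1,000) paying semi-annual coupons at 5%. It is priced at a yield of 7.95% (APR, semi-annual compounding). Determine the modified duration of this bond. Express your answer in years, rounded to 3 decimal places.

Periodic yield y = 0.03975. First find Macaulay duration:
  t   CF        PV=CF/(1+0.03975)^t    t·PV
  1        25.00        24.0442        24.0442
  2        25.00        23.1250        46.2500
  3        25.00        22.2409        66.7228
  4        25.00        21.3907        85.5627
  5        25.00        20.5729       102.8645
  6     1,025.00       811.2417     4,867.4505
  Σ                    922.6155     5,192.8947
P = 922.6155; Macaulay duration = 5,192.8947 / 922.6155 = 5.62845 half-year periods = 2.81422 years.
Modified duration = D_Mac / (1 + y) = 2.81422 / 1.03975 = 2.70664 years.

2.707 years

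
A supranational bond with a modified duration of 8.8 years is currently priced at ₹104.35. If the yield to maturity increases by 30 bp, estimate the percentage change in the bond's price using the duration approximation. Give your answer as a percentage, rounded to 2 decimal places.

-2.64%

Duration approximation: ΔP/P ≈ -D_mod · Δy = -8.8 × (+0.003) = -0.026400.
As a percentage: -2.6400%.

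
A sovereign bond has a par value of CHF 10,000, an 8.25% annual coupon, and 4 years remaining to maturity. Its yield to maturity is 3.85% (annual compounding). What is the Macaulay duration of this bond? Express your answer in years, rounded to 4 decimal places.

3.5993 years

Periodic yield y = 0.0385. Discount each cash flow and weight by its year:
  t   CF        PV=CF/(1+0.0385)^t    t·PV
  1       825.00       794.4150       794.4150
  2       825.00       764.9639     1,529.9278
  3       825.00       736.6046     2,209.8139
  4    10,825.00     9,306.8326    37,227.3303
  Σ                 11,602.8161    41,761.4871
Price P = Σ PV = 11,602.8161.
Macaulay duration = Σ(t·PV) / P = 41,761.4871 / 11,602.8161 = 3.59925 years.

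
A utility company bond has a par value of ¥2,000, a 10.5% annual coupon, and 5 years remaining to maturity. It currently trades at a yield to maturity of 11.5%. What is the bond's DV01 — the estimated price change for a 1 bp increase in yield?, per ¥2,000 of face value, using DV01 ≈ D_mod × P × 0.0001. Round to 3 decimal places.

¥0.712

Periodic yield y = 0.115.
  t   CF        PV=CF/(1+0.115)^t    t·PV
  1       210.00       188.3408       188.3408
  2       210.00       168.9155       337.8310
  3       210.00       151.4937       454.4812
  4       210.00       135.8688       543.4753
  5     2,210.00     1,282.3835     6,411.9177
  Σ                  1,927.0024     7,936.0461
P = 1,927.0024; D_Mac = 4.11834 yrs; D_mod = 3.69358 yrs.
DV01 ≈ 3.69358 × 1,927.0024 × 0.0001 = 0.711753.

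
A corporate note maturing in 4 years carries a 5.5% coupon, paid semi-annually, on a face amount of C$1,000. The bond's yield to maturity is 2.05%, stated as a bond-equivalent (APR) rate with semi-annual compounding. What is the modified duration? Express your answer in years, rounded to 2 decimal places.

Periodic yield y = 0.01025. First find Macaulay duration:
  t   CF        PV=CF/(1+0.01025)^t    t·PV
  1        27.50        27.2210        27.2210
  2        27.50        26.9448        53.8896
  3        27.50        26.6714        80.0143
  4        27.50        26.4008       105.6032
  5        27.50        26.1329       130.6647
  6        27.50        25.8678       155.2068
  7        27.50        25.6053       179.2374
  8     1,027.50       947.0021     7,576.0171
  Σ                  1,131.8462     8,307.8541
P = 1,131.8462; Macaulay duration = 8,307.8541 / 1,131.8462 = 7.34009 half-year periods = 3.67005 years.
Modified duration = D_Mac / (1 + y) = 3.67005 / 1.01025 = 3.63281 years.

3.63 years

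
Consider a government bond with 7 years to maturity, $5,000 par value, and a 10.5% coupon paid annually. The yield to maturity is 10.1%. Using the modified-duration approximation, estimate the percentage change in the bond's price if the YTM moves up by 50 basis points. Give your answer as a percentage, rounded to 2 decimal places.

-2.41%

Periodic yield y = 0.101. Modified duration first:
  t   CF        PV=CF/(1+0.101)^t    t·PV
  1       525.00       476.8392       476.8392
  2       525.00       433.0965       866.1930
  3       525.00       393.3665     1,180.0994
  4       525.00       357.2811     1,429.1243
  5       525.00       324.5060     1,622.5299
  6       525.00       294.7375     1,768.4250
  7     5,525.00     2,817.2219    19,720.5530
  Σ                  5,097.0486    27,063.7639
P = 5,097.0486; D_Mac = 5.30969 yrs; D_mod = 5.30969/(1+0.101) = 4.82261 yrs.
ΔP/P ≈ -D_mod · Δy = -4.82261 × (+0.005) = -0.024113 = -2.4113%.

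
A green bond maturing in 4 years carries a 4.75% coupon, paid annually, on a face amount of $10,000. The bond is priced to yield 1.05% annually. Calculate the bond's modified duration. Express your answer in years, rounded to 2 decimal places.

3.72 years

Periodic yield y = 0.0105. First find Macaulay duration:
  t   CF        PV=CF/(1+0.0105)^t    t·PV
  1       475.00       470.0643       470.0643
  2       475.00       465.1799       930.3599
  3       475.00       460.3463     1,381.0389
  4    10,475.00    10,046.3605    40,185.4422
  Σ                 11,441.9511    42,966.9053
P = 11,441.9511; Macaulay duration = 42,966.9053 / 11,441.9511 = 3.75521 years.
Modified duration = D_Mac / (1 + y) = 3.75521 / 1.0105 = 3.71619 years.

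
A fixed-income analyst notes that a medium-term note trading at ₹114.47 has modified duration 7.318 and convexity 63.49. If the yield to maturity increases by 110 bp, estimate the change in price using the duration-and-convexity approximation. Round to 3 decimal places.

Duration effect: -D_mod·Δy = -7.318 × (+0.011) = -0.080498
Convexity effect: ½·C·(Δy)² = 0.5 × 63.49 × (0.011)² = +0.003841145
ΔP/P ≈ -0.080498 + 0.003841145 = -0.076656855
ΔP ≈ 114.47 × (-0.076656855) = -8.77491019185.

-₹8.775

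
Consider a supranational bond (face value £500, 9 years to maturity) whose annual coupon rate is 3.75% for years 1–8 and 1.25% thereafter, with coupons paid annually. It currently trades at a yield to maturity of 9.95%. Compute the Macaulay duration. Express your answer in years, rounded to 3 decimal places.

7.415 years

Periodic yield y = 0.0995. Discount each cash flow and weight by its year:
  t   CF        PV=CF/(1+0.0995)^t    t·PV
  1        18.75        17.0532        17.0532
  2        18.75        15.5100        31.0199
  3        18.75        14.1064        42.3191
  4        18.75        12.8298        51.3193
  5        18.75        11.6688        58.3439
  6        18.75        10.6128        63.6768
  7        18.75         9.6524        67.5667
  8        18.75         8.7789        70.2311
  9       506.25       215.5797     1,940.2176
  Σ                    315.7919     2,341.7476
Price P = Σ PV = 315.7919.
Macaulay duration = Σ(t·PV) / P = 2,341.7476 / 315.7919 = 7.41548 years.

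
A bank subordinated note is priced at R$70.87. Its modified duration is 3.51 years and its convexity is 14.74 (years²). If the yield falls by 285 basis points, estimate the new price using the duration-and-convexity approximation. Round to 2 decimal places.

R$78.38

Duration effect: -D_mod·Δy = -3.51 × (-0.0285) = +0.100035
Convexity effect: ½·C·(Δy)² = 0.5 × 14.74 × (-0.0285)² = +0.0059862825
ΔP/P ≈ +0.100035 + 0.0059862825 = +0.1060212825
New price ≈ 70.87 × (1 + 0.1060212825) = 78.383728290775.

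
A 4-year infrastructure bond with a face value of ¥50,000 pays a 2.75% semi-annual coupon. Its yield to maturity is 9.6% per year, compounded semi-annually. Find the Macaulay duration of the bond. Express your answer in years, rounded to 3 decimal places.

3.784 years

Periodic yield y = 0.048. Discount each cash flow and weight by its period:
  t   CF        PV=CF/(1+0.048)^t    t·PV
  1       687.50       656.0115       656.0115
  2       687.50       625.9651     1,251.9302
  3       687.50       597.2950     1,791.8849
  4       687.50       569.9379     2,279.7518
  5       687.50       543.8339     2,719.1696
  6       687.50       518.9255     3,113.5530
  7       687.50       495.1579     3,466.1054
  8    50,687.50    34,834.5825   278,676.6604
  Σ                 38,841.7094   293,955.0667
Price P = Σ PV = 38,841.7094.
Macaulay duration = Σ(t·PV) / P = 293,955.0667 / 38,841.7094 = 7.56803 half-year periods.
In years: 7.56803 / 2 = 3.78401 years.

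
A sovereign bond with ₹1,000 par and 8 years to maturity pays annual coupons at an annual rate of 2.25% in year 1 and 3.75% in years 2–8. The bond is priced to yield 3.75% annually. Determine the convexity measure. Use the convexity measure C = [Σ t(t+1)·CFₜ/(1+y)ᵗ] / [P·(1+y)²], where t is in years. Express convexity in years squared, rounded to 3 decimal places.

57.283

With y = 0.0375:
  t   CF        PV=CF/(1+0.0375)^t    t·PV        t(t+1)·PV
  1        22.50        21.6867        21.6867          43.3735
  2        37.50        34.8381        69.6763         209.0289
  3        37.50        33.5789       100.7368         402.9473
  4        37.50        32.3652       129.4610         647.3048
  5        37.50        31.1954       155.9771         935.8624
  6        37.50        30.0679       180.4072       1,262.8505
  7        37.50        28.9811       202.8675       1,622.9403
  8     1,037.50       772.8287     6,182.6299      55,643.6690
  Σ                    985.5422     7,043.4425      60,767.9767
P = 985.5422.
Convexity = Σ t(t+1)·PV / [P·(1+y)²] = 60,767.9767 / (985.5422 × 1.076406) = 57.28268.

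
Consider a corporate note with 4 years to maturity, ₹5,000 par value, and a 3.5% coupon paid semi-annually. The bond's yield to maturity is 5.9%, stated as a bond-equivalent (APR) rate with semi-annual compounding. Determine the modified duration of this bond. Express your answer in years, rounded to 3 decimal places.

3.647 years

Periodic yield y = 0.0295. First find Macaulay duration:
  t   CF        PV=CF/(1+0.0295)^t    t·PV
  1        87.50        84.9927        84.9927
  2        87.50        82.5573       165.1146
  3        87.50        80.1916       240.5749
  4        87.50        77.8938       311.5750
  5        87.50        75.6617       378.3087
  6        87.50        73.4937       440.9620
  7        87.50        71.3877       499.7141
  8     5,087.50     4,031.7502    32,254.0015
  Σ                  4,577.9287    34,375.2435
P = 4,577.9287; Macaulay duration = 34,375.2435 / 4,577.9287 = 7.50891 half-year periods = 3.75445 years.
Modified duration = D_Mac / (1 + y) = 3.75445 / 1.0295 = 3.64687 years.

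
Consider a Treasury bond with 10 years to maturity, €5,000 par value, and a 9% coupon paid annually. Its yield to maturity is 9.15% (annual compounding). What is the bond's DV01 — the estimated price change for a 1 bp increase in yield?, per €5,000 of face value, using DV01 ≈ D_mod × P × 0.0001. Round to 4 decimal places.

Periodic yield y = 0.0915.
  t   CF        PV=CF/(1+0.0915)^t    t·PV
  1       450.00       412.2767       412.2767
  2       450.00       377.7157       755.4314
  3       450.00       346.0519     1,038.1558
  4       450.00       317.0426     1,268.1702
  5       450.00       290.4650     1,452.3250
  6       450.00       266.1154     1,596.6926
  7       450.00       243.8071     1,706.6496
  8       450.00       223.3688     1,786.9507
  9       450.00       204.6439     1,841.7953
  10    5,450.00     2,270.6966    22,706.9656
  Σ                  4,952.1837    34,565.4131
P = 4,952.1837; D_Mac = 6.97983 yrs; D_mod = 6.39472 yrs.
DV01 ≈ 6.39472 × 4,952.1837 × 0.0001 = 3.166781.

€3.1668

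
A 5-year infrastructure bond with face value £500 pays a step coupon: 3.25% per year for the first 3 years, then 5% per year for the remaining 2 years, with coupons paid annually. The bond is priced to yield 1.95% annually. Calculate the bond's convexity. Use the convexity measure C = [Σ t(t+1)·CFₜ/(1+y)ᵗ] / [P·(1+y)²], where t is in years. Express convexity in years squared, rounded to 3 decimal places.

With y = 0.0195:
  t   CF        PV=CF/(1+0.0195)^t    t·PV        t(t+1)·PV
  1        16.25        15.9392        15.9392          31.8784
  2        16.25        15.6343        31.2686          93.8059
  3        16.25        15.3353        46.0058         184.0233
  4        25.00        23.1415        92.5659         462.8296
  5       525.00       476.6759     2,383.3793      14,300.2756
  Σ                    546.7261     2,569.1588      15,072.8128
P = 546.7261.
Convexity = Σ t(t+1)·PV / [P·(1+y)²] = 15,072.8128 / (546.7261 × 1.039380) = 26.52467.

26.525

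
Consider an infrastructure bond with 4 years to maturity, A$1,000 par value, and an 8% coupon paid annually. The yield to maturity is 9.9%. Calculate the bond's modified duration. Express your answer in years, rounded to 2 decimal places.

3.24 years

Periodic yield y = 0.099. First find Macaulay duration:
  t   CF        PV=CF/(1+0.099)^t    t·PV
  1        80.00        72.7934        72.7934
  2        80.00        66.2361       132.4722
  3        80.00        60.2694       180.8082
  4     1,080.00       740.3430     2,961.3721
  Σ                    939.6420     3,347.4459
P = 939.6420; Macaulay duration = 3,347.4459 / 939.6420 = 3.56247 years.
Modified duration = D_Mac / (1 + y) = 3.56247 / 1.099 = 3.24156 years.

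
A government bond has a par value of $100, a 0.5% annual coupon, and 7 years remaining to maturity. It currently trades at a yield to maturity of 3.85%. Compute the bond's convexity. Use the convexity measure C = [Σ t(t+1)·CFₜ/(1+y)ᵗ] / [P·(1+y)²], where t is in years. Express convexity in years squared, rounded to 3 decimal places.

50.755

With y = 0.0385:
  t   CF        PV=CF/(1+0.0385)^t    t·PV        t(t+1)·PV
  1         0.50         0.4815         0.4815           0.9629
  2         0.50         0.4636         0.9272           2.7817
  3         0.50         0.4464         1.3393           5.3571
  4         0.50         0.4299         1.7195           8.5975
  5         0.50         0.4139         2.0697          12.4182
  6         0.50         0.3986         2.3916          16.7410
  7       100.50        77.1473       540.0309       4,320.2471
  Σ                     79.7812       548.9596       4,367.1055
P = 79.7812.
Convexity = Σ t(t+1)·PV / [P·(1+y)²] = 4,367.1055 / (79.7812 × 1.078482) = 50.75516.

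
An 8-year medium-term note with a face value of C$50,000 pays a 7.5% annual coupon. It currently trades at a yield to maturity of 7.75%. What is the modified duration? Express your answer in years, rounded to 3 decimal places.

Periodic yield y = 0.0775. First find Macaulay duration:
  t   CF        PV=CF/(1+0.0775)^t    t·PV
  1     3,750.00     3,480.2784     3,480.2784
  2     3,750.00     3,229.9568     6,459.9135
  3     3,750.00     2,997.6397     8,992.9191
  4     3,750.00     2,782.0322    11,128.1288
  5     3,750.00     2,581.9324    12,909.6622
  6     3,750.00     2,396.2250    14,377.3500
  7     3,750.00     2,223.8747    15,567.1230
  8    53,750.00    29,582.8654   236,662.9234
  Σ                 49,274.8047   309,578.2984
P = 49,274.8047; Macaulay duration = 309,578.2984 / 49,274.8047 = 6.28269 years.
Modified duration = D_Mac / (1 + y) = 6.28269 / 1.0775 = 5.83080 years.

5.831 years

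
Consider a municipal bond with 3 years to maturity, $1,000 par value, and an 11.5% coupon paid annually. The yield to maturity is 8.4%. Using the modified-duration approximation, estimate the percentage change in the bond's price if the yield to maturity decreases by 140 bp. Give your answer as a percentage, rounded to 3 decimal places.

Periodic yield y = 0.084. Modified duration first:
  t   CF        PV=CF/(1+0.084)^t    t·PV
  1       115.00       106.0886       106.0886
  2       115.00        97.8677       195.7354
  3     1,115.00       875.3607     2,626.0820
  Σ                  1,079.3169     2,927.9059
P = 1,079.3169; D_Mac = 2.71274 yrs; D_mod = 2.71274/(1+0.084) = 2.50253 yrs.
ΔP/P ≈ -D_mod · Δy = -2.50253 × (-0.014) = +0.035035 = +3.5035%.

+3.504%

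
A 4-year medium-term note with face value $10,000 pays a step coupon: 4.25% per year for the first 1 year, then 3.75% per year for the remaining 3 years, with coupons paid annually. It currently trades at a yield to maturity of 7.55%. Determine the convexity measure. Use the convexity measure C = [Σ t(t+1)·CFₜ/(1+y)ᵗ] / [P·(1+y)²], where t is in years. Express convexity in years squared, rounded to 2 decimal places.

15.91

With y = 0.0755:
  t   CF        PV=CF/(1+0.0755)^t    t·PV        t(t+1)·PV
  1       425.00       395.1650       395.1650         790.3301
  2       375.00       324.1981       648.3962       1,945.1885
  3       375.00       301.4394       904.3182       3,617.2729
  4    10,375.00     7,754.3687    31,017.4748     155,087.3739
  Σ                  8,775.1712    32,965.3542     161,440.1653
P = 8,775.1712.
Convexity = Σ t(t+1)·PV / [P·(1+y)²] = 161,440.1653 / (8,775.1712 × 1.156700) = 15.90505.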